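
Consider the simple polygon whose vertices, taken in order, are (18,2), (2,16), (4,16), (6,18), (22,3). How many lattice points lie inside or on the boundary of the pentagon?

By the shoelace formula, twice the signed area is |[18·16 − 2·2] + [2·16 − 4·16] + [4·18 − 6·16] + [6·3 − 22·18] + [22·2 − 18·3]| = 160, so the area is 80.
Along each edge there are gcd(|Δx|,|Δy|)+1 lattice points, so counting each shared vertex once the boundary has gcd(16,14) + gcd(2,0) + gcd(2,2) + gcd(16,15) + gcd(4,1) = 2+2+2+1+1 = 8.
Pick's theorem gives I = A − B/2 + 1 = 80 − 8/2 + 1 = 77, so the closed region contains I + B = 77 + 8 = 85 lattice points.

85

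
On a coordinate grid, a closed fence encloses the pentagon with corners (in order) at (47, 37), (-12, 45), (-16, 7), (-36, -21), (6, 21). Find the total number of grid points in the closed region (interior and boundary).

1220

Using the shoelace formula, 2A = |(47·45 − (-12)·37) + ((-12)·7 − (-16)·45) + ((-16)·(-21) − (-36)·7) + ((-36)·21 − 6·(-21)) + (6·37 − 47·21)| = 2388, so the area is 1194.
Summing gcd(|Δx|,|Δy|) over the edges gives the boundary count: gcd(59,8) + gcd(4,38) + gcd(20,28) + gcd(42,42) + gcd(41,16) = 1+2+4+42+1 = 50.
Pick's theorem gives I = A − B/2 + 1 = 1194 − 50/2 + 1 = 1170, so the closed region contains I + B = 1170 + 50 = 1220 lattice points.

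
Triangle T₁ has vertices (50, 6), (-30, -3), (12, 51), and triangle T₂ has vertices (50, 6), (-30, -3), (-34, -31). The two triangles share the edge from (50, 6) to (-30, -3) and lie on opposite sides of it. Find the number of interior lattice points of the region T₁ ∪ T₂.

3068

The union is the simple quadrilateral with vertices (50, 6), (12, 51), (-30, -3), (-34, -31) in order.
Using the shoelace formula, 2A = |(50·51 − 12·6) + (12·(-3) − (-30)·51) + ((-30)·(-31) − (-34)·(-3)) + ((-34)·6 − 50·(-31))| = 6146, so the area is 3073.
Summing gcd(|Δx|,|Δy|) over the edges gives the boundary count: gcd(38,45) + gcd(42,54) + gcd(4,28) + gcd(84,37) = 1+6+4+1 = 12.
By Pick's theorem I = A − B/2 + 1 = 3073 − 12/2 + 1 = 3068.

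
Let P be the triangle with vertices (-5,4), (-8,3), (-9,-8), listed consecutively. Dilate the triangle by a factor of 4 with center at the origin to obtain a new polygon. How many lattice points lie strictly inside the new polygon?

245

The shoelace formula gives twice the area as |[(-5)·3 − (-8)·4] + [(-8)·(-8) − (-9)·3] + [(-9)·4 − (-5)·(-8)]| = 32, so the area is 16.
Summing gcd(|Δx|,|Δy|) over the edges gives the boundary count: gcd(3,1) + gcd(1,11) + gcd(4,12) = 1+1+4 = 6.
Scaling by 4 multiplies the area by 4² = 16 (so the new area is 256) and multiplies the boundary lattice-point count by 4, giving 24.
By Pick's theorem, the interior count of the dilated polygon is 256 − 24/2 + 1 = 245.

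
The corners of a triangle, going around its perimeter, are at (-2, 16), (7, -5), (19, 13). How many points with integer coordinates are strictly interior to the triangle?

202

Using the shoelace formula, 2A = |((-2)·(-5) − 7·16) + (7·13 − 19·(-5)) + (19·16 − (-2)·13)| = 414, so the area is 207.
Along each edge there are gcd(|Δx|,|Δy|)+1 lattice points, so counting each shared vertex once the boundary has gcd(9,21) + gcd(12,18) + gcd(21,3) = 3+6+3 = 12.
Pick's theorem gives I = A − B/2 + 1 = 207 − 12/2 + 1 = 202.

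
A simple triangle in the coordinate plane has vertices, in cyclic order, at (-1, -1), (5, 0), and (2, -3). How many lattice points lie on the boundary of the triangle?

The number of boundary lattice points is Σ gcd(|Δx|,|Δy|) = gcd(6,1) + gcd(3,3) + gcd(3,2) = 1+3+1 = 5.

5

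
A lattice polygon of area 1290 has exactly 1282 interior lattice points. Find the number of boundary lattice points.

Pick's theorem gives A = I + B/2 − 1, so B = 2(A − I + 1) = 2(1290 − 1282 + 1) = 18.

18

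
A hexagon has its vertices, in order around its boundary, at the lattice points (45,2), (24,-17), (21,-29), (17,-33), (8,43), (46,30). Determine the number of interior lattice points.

1672

Using the shoelace formula, 2A = |(45·(-17) − 24·2) + (24·(-29) − 21·(-17)) + (21·(-33) − 17·(-29)) + (17·43 − 8·(-33)) + (8·30 − 46·43) + (46·2 − 45·30)| = 3353, so the area is 3353/2.
Along each edge there are gcd(|Δx|,|Δy|)+1 lattice points, so counting each shared vertex once the boundary has gcd(21,19) + gcd(3,12) + gcd(4,4) + gcd(9,76) + gcd(38,13) + gcd(1,28) = 1+3+4+1+1+1 = 11.
By Pick's theorem A = I + B/2 − 1, so I = 3353/2 − 11/2 + 1 = 1672.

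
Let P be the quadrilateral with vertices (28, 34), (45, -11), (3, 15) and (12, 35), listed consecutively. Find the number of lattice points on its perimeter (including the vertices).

5

Along each edge there are gcd(|Δx|,|Δy|)+1 lattice points, so counting each shared vertex once the boundary has gcd(17,45) + gcd(42,26) + gcd(9,20) + gcd(16,1) = 1+2+1+1 = 5.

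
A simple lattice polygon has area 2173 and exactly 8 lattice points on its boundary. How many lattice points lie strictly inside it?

2170

From Pick's theorem, I = A − B/2 + 1 = 2173 − 8/2 + 1 = 2170.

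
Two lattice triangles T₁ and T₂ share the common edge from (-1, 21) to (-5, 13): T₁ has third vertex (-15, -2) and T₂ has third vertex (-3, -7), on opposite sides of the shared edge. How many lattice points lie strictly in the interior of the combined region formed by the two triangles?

54

The union is the simple quadrilateral with vertices (-1, 21), (-15, -2), (-5, 13), (-3, -7) in order.
The shoelace formula gives twice the area as |((-1)·(-2) − (-15)·21) + ((-15)·13 − (-5)·(-2)) + ((-5)·(-7) − (-3)·13) + ((-3)·21 − (-1)·(-7))| = 116, so the area is 58.
Summing gcd(|Δx|,|Δy|) over the edges gives the boundary count: gcd(14,23) + gcd(10,15) + gcd(2,20) + gcd(2,28) = 1+5+2+2 = 10.
By Pick's theorem I = A − B/2 + 1 = 58 − 10/2 + 1 = 54.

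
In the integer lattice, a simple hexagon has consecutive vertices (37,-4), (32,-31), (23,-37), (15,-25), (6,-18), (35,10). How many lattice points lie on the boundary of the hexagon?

12

Along each edge there are gcd(|Δx|,|Δy|)+1 lattice points, so counting each shared vertex once the boundary has gcd(5,27) + gcd(9,6) + gcd(8,12) + gcd(9,7) + gcd(29,28) + gcd(2,14) = 1+3+4+1+1+2 = 12.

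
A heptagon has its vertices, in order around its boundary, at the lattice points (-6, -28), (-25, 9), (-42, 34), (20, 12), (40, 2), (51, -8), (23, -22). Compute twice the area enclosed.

The shoelace formula gives twice the area as |[(-6)·9 − (-25)·(-28)] + [(-25)·34 − (-42)·9] + [(-42)·12 − 20·34] + [20·2 − 40·12] + [40·(-8) − 51·2] + [51·(-22) − 23·(-8)] + [23·(-28) − (-6)·(-22)]| = 4986, so the area is 2493.

4986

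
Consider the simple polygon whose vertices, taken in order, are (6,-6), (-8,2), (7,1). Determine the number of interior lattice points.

52

The shoelace formula gives twice the area as |(6·2 − (-8)·(-6)) + ((-8)·1 − 7·2) + (7·(-6) − 6·1)| = 106, so the area is 53.
Along each edge there are gcd(|Δx|,|Δy|)+1 lattice points, so counting each shared vertex once the boundary has gcd(14,8) + gcd(15,1) + gcd(1,7) = 2+1+1 = 4.
Pick's theorem gives I = A − B/2 + 1 = 53 − 4/2 + 1 = 52.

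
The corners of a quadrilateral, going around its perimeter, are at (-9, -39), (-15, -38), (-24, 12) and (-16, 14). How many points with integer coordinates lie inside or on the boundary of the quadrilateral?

By the shoelace formula, twice the signed area is |[(-9)·(-38) − (-15)·(-39)] + [(-15)·12 − (-24)·(-38)] + [(-24)·14 − (-16)·12] + [(-16)·(-39) − (-9)·14]| = 729, so the area is 729/2.
The number of boundary lattice points is Σ gcd(|Δx|,|Δy|) = gcd(6,1) + gcd(9,50) + gcd(8,2) + gcd(7,53) = 1+1+2+1 = 5.
Pick's theorem gives I = A − B/2 + 1 = 729/2 − 5/2 + 1 = 363, so the closed region contains I + B = 363 + 5 = 368 lattice points.

368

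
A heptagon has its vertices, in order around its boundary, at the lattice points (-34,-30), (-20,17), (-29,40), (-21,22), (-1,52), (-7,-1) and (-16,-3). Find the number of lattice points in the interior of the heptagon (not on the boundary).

791

Using the shoelace formula, 2A = |((-34)·17 − (-20)·(-30)) + ((-20)·40 − (-29)·17) + ((-29)·22 − (-21)·40) + ((-21)·52 − (-1)·22) + ((-1)·(-1) − (-7)·52) + ((-7)·(-3) − (-16)·(-1)) + ((-16)·(-30) − (-34)·(-3))| = 1605, so the area is 1605/2.
The number of boundary lattice points is Σ gcd(|Δx|,|Δy|) = gcd(14,47) + gcd(9,23) + gcd(8,18) + gcd(20,30) + gcd(6,53) + gcd(9,2) + gcd(18,27) = 1+1+2+10+1+1+9 = 25.
By Pick's theorem A = I + B/2 − 1, so I = 1605/2 − 25/2 + 1 = 791.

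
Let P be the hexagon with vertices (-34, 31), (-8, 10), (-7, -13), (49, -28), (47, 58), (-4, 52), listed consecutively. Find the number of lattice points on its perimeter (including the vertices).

Summing gcd(|Δx|,|Δy|) over the edges gives the boundary count: gcd(26,21) + gcd(1,23) + gcd(56,15) + gcd(2,86) + gcd(51,6) + gcd(30,21) = 1+1+1+2+3+3 = 11.

11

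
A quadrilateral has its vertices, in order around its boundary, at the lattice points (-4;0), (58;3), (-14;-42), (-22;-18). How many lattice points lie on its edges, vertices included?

36

Along each edge there are gcd(|Δx|,|Δy|)+1 lattice points, so counting each shared vertex once the boundary has gcd(62,3) + gcd(72,45) + gcd(8,24) + gcd(18,18) = 1+9+8+18 = 36.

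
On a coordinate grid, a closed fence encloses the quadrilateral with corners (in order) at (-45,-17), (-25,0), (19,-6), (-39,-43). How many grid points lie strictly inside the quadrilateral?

By the shoelace formula, twice the signed area is |[(-45)·0 − (-25)·(-17)] + [(-25)·(-6) − 19·0] + [19·(-43) − (-39)·(-6)] + [(-39)·(-17) − (-45)·(-43)]| = 2598, so the area is 1299.
The number of boundary lattice points is Σ gcd(|Δx|,|Δy|) = gcd(20,17) + gcd(44,6) + gcd(58,37) + gcd(6,26) = 1+2+1+2 = 6.
By Pick's theorem A = I + B/2 − 1, so I = 1299 − 6/2 + 1 = 1297.

1297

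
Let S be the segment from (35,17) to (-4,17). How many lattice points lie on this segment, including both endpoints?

40

The number of lattice points on a segment between lattice points is gcd(|Δx|,|Δy|) + 1 = gcd(39,0) + 1 = 39 + 1 = 40.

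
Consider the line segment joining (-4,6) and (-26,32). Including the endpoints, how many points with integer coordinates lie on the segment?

3

The number of lattice points on a segment between lattice points is gcd(|Δx|,|Δy|) + 1 = gcd(22,26) + 1 = 2 + 1 = 3.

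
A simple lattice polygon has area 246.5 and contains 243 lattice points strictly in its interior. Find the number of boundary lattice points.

9

Pick's theorem gives A = I + B/2 − 1, so B = 2(A − I + 1) = 2(246.5 − 243 + 1) = 9.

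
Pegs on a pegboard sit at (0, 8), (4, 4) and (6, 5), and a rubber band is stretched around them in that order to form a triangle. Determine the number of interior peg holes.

3

The shoelace formula gives twice the area as |[0·4 − 4·8] + [4·5 − 6·4] + [6·8 − 0·5]| = 12, so the area is 6.
The number of boundary lattice points is Σ gcd(|Δx|,|Δy|) = gcd(4,4) + gcd(2,1) + gcd(6,3) = 4+1+3 = 8.
By Pick's theorem A = I + B/2 − 1, so I = 6 − 8/2 + 1 = 3.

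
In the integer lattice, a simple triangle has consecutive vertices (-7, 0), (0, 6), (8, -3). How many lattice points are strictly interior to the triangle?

54

By the shoelace formula, twice the signed area is |[(-7)·6 − 0·0] + [0·(-3) − 8·6] + [8·0 − (-7)·(-3)]| = 111, so the area is 111/2.
The number of boundary lattice points is Σ gcd(|Δx|,|Δy|) = gcd(7,6) + gcd(8,9) + gcd(15,3) = 1+1+3 = 5.
By Pick's theorem A = I + B/2 − 1, so I = 111/2 − 5/2 + 1 = 54.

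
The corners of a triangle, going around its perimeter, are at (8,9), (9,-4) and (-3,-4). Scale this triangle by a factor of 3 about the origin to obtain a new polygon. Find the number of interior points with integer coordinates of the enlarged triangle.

Using the shoelace formula, 2A = |[8·(-4) − 9·9] + [9·(-4) − (-3)·(-4)] + [(-3)·9 − 8·(-4)]| = 156, so the area is 78.
The number of boundary lattice points is Σ gcd(|Δx|,|Δy|) = gcd(1,13) + gcd(12,0) + gcd(11,13) = 1+12+1 = 14.
Scaling by 3 multiplies the area by 3² = 9 (so the new area is 702) and multiplies the boundary lattice-point count by 3, giving 42.
By Pick's theorem, the interior count of the dilated polygon is 702 − 42/2 + 1 = 682.

682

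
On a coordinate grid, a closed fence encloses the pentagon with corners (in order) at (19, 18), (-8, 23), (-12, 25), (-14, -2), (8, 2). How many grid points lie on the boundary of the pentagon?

7

Summing gcd(|Δx|,|Δy|) over the edges gives the boundary count: gcd(27,5) + gcd(4,2) + gcd(2,27) + gcd(22,4) + gcd(11,16) = 1+2+1+2+1 = 7.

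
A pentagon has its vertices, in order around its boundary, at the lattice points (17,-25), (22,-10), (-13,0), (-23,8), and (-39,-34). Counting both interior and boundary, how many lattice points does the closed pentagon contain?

The shoelace formula gives twice the area as |(17·(-10) − 22·(-25)) + (22·0 − (-13)·(-10)) + ((-13)·8 − (-23)·0) + ((-23)·(-34) − (-39)·8) + ((-39)·(-25) − 17·(-34))| = 2793, so the area is 2793/2.
Along each edge there are gcd(|Δx|,|Δy|)+1 lattice points, so counting each shared vertex once the boundary has gcd(5,15) + gcd(35,10) + gcd(10,8) + gcd(16,42) + gcd(56,9) = 5+5+2+2+1 = 15.
Pick's theorem gives I = A − B/2 + 1 = 2793/2 − 15/2 + 1 = 1390, so the closed region contains I + B = 1390 + 15 = 1405 lattice points.

1405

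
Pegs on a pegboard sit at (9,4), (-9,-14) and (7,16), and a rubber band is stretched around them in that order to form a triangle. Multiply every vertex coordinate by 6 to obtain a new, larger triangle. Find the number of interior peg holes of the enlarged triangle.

Using the shoelace formula, 2A = |(9·(-14) − (-9)·4) + ((-9)·16 − 7·(-14)) + (7·4 − 9·16)| = 252, so the area is 126.
Along each edge there are gcd(|Δx|,|Δy|)+1 lattice points, so counting each shared vertex once the boundary has gcd(18,18) + gcd(16,30) + gcd(2,12) = 18+2+2 = 22.
Scaling by 6 multiplies the area by 6² = 36 (so the new area is 4536) and multiplies the boundary lattice-point count by 6, giving 132.
By Pick's theorem, the interior count of the dilated polygon is 4536 − 132/2 + 1 = 4471.

4471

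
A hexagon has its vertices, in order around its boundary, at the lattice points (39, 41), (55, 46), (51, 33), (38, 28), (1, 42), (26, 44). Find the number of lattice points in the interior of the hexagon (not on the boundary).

472

Using the shoelace formula, 2A = |(39·46 − 55·41) + (55·33 − 51·46) + (51·28 − 38·33) + (38·42 − 1·28) + (1·44 − 26·42) + (26·41 − 39·44)| = 948, so the area is 474.
The number of boundary lattice points is Σ gcd(|Δx|,|Δy|) = gcd(16,5) + gcd(4,13) + gcd(13,5) + gcd(37,14) + gcd(25,2) + gcd(13,3) = 1+1+1+1+1+1 = 6.
Pick's theorem gives I = A − B/2 + 1 = 474 − 6/2 + 1 = 472.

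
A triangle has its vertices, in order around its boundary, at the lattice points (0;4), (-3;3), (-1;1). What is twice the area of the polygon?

The shoelace formula gives twice the area as |(0·3 − (-3)·4) + ((-3)·1 − (-1)·3) + ((-1)·4 − 0·1)| = 8, so the area is 4.

8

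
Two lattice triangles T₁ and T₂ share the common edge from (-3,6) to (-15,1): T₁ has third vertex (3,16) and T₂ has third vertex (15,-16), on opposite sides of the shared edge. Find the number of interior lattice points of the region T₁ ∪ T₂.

219

The union is the simple quadrilateral with vertices (-3,6), (3,16), (-15,1), (15,-16) in order.
Using the shoelace formula, 2A = |[(-3)·16 − 3·6] + [3·1 − (-15)·16] + [(-15)·(-16) − 15·1] + [15·6 − (-3)·(-16)]| = 444, so the area is 222.
The number of boundary lattice points is Σ gcd(|Δx|,|Δy|) = gcd(6,10) + gcd(18,15) + gcd(30,17) + gcd(18,22) = 2+3+1+2 = 8.
By Pick's theorem I = A − B/2 + 1 = 222 − 8/2 + 1 = 219.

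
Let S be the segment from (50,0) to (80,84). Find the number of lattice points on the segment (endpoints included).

7

The number of lattice points on a segment between lattice points is gcd(|Δx|,|Δy|) + 1 = gcd(30,84) + 1 = 6 + 1 = 7.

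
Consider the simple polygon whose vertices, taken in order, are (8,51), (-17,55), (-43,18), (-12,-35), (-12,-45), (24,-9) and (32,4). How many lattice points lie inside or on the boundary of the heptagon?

4216

Using the shoelace formula, 2A = |[8·55 − (-17)·51] + [(-17)·18 − (-43)·55] + [(-43)·(-35) − (-12)·18] + [(-12)·(-45) − (-12)·(-35)] + [(-12)·(-9) − 24·(-45)] + [24·4 − 32·(-9)] + [32·51 − 8·4]| = 8379, so the area is 8379/2.
Summing gcd(|Δx|,|Δy|) over the edges gives the boundary count: gcd(25,4) + gcd(26,37) + gcd(31,53) + gcd(0,10) + gcd(36,36) + gcd(8,13) + gcd(24,47) = 1+1+1+10+36+1+1 = 51.
Pick's theorem gives I = A − B/2 + 1 = 8379/2 − 51/2 + 1 = 4165, so the closed region contains I + B = 4165 + 51 = 4216 lattice points.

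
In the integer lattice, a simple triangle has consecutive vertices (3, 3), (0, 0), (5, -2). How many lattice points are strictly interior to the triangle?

Using the shoelace formula, 2A = |(3·0 − 0·3) + (0·(-2) − 5·0) + (5·3 − 3·(-2))| = 21, so the area is 10.5.
Summing gcd(|Δx|,|Δy|) over the edges gives the boundary count: gcd(3,3) + gcd(5,2) + gcd(2,5) = 3+1+1 = 5.
Pick's theorem gives I = A − B/2 + 1 = 10.5 − 5/2 + 1 = 9.

9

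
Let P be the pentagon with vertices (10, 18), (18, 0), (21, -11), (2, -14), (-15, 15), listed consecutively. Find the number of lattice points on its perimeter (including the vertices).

Summing gcd(|Δx|,|Δy|) over the edges gives the boundary count: gcd(8,18) + gcd(3,11) + gcd(19,3) + gcd(17,29) + gcd(25,3) = 2+1+1+1+1 = 6.

6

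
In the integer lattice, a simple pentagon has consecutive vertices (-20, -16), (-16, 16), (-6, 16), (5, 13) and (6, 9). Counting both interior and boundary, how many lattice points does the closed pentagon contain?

Using the shoelace formula, 2A = |[(-20)·16 − (-16)·(-16)] + [(-16)·16 − (-6)·16] + [(-6)·13 − 5·16] + [5·9 − 6·13] + [6·(-16) − (-20)·9]| = 843, so the area is 421.5.
The number of boundary lattice points is Σ gcd(|Δx|,|Δy|) = gcd(4,32) + gcd(10,0) + gcd(11,3) + gcd(1,4) + gcd(26,25) = 4+10+1+1+1 = 17.
Pick's theorem gives I = A − B/2 + 1 = 421.5 − 17/2 + 1 = 414, so the closed region contains I + B = 414 + 17 = 431 lattice points.

431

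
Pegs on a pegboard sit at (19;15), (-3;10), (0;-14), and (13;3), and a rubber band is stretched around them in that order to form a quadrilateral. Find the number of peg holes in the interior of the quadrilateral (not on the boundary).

By the shoelace formula, twice the signed area is |(19·10 − (-3)·15) + ((-3)·(-14) − 0·10) + (0·3 − 13·(-14)) + (13·15 − 19·3)| = 597, so the area is 597/2.
Summing gcd(|Δx|,|Δy|) over the edges gives the boundary count: gcd(22,5) + gcd(3,24) + gcd(13,17) + gcd(6,12) = 1+3+1+6 = 11.
By Pick's theorem A = I + B/2 − 1, so I = 597/2 − 11/2 + 1 = 294.

294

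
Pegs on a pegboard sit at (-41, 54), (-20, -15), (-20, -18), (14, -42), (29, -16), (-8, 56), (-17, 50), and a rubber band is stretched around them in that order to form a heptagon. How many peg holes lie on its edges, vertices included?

Along each edge there are gcd(|Δx|,|Δy|)+1 lattice points, so counting each shared vertex once the boundary has gcd(21,69) + gcd(0,3) + gcd(34,24) + gcd(15,26) + gcd(37,72) + gcd(9,6) + gcd(24,4) = 3+3+2+1+1+3+4 = 17.

17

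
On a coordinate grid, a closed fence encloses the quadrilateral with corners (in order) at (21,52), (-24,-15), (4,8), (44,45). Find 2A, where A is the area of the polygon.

Using the shoelace formula, 2A = |(21·(-15) − (-24)·52) + ((-24)·8 − 4·(-15)) + (4·45 − 44·8) + (44·52 − 21·45)| = 1972, so the area is 986.

1972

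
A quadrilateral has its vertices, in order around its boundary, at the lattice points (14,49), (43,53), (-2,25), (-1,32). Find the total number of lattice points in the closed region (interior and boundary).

363

The shoelace formula gives twice the area as |(14·53 − 43·49) + (43·25 − (-2)·53) + ((-2)·32 − (-1)·25) + ((-1)·49 − 14·32)| = 720, so the area is 360.
The number of boundary lattice points is Σ gcd(|Δx|,|Δy|) = gcd(29,4) + gcd(45,28) + gcd(1,7) + gcd(15,17) = 1+1+1+1 = 4.
Pick's theorem gives I = A − B/2 + 1 = 360 − 4/2 + 1 = 359, so the closed region contains I + B = 359 + 4 = 363 lattice points.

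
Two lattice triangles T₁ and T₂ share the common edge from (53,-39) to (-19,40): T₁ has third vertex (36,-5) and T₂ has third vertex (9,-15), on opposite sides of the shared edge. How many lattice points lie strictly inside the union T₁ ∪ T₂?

The union is the simple quadrilateral with vertices (53,-39), (36,-5), (-19,40), (9,-15) in order.
By the shoelace formula, twice the signed area is |(53·(-5) − 36·(-39)) + (36·40 − (-19)·(-5)) + ((-19)·(-15) − 9·40) + (9·(-39) − 53·(-15))| = 2853, so the area is 1426.5.
The number of boundary lattice points is Σ gcd(|Δx|,|Δy|) = gcd(17,34) + gcd(55,45) + gcd(28,55) + gcd(44,24) = 17+5+1+4 = 27.
By Pick's theorem I = A − B/2 + 1 = 1426.5 − 27/2 + 1 = 1414.

1414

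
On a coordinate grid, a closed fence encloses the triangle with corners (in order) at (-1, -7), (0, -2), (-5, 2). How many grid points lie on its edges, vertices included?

3

Along each edge there are gcd(|Δx|,|Δy|)+1 lattice points, so counting each shared vertex once the boundary has gcd(1,5) + gcd(5,4) + gcd(4,9) = 1+1+1 = 3.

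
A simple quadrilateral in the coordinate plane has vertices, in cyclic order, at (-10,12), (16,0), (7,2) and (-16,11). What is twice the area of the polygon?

By the shoelace formula, twice the signed area is |((-10)·0 − 16·12) + (16·2 − 7·0) + (7·11 − (-16)·2) + ((-16)·12 − (-10)·11)| = 133, so the area is 66.5.

133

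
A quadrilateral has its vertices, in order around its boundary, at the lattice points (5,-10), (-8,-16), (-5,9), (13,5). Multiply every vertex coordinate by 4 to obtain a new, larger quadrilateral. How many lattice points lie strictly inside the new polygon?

4863

The shoelace formula gives twice the area as |(5·(-16) − (-8)·(-10)) + ((-8)·9 − (-5)·(-16)) + ((-5)·5 − 13·9) + (13·(-10) − 5·5)| = 609, so the area is 304.5.
Summing gcd(|Δx|,|Δy|) over the edges gives the boundary count: gcd(13,6) + gcd(3,25) + gcd(18,4) + gcd(8,15) = 1+1+2+1 = 5.
Scaling by 4 multiplies the area by 4² = 16 (so the new area is 4872) and multiplies the boundary lattice-point count by 4, giving 20.
By Pick's theorem, the interior count of the dilated polygon is 4872 − 20/2 + 1 = 4863.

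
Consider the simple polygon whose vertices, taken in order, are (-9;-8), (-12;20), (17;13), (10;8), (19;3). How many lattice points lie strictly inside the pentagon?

The shoelace formula gives twice the area as |[(-9)·20 − (-12)·(-8)] + [(-12)·13 − 17·20] + [17·8 − 10·13] + [10·3 − 19·8] + [19·(-8) − (-9)·3]| = 1013, so the area is 1013/2.
The number of boundary lattice points is Σ gcd(|Δx|,|Δy|) = gcd(3,28) + gcd(29,7) + gcd(7,5) + gcd(9,5) + gcd(28,11) = 1+1+1+1+1 = 5.
Pick's theorem gives I = A − B/2 + 1 = 1013/2 − 5/2 + 1 = 505.

505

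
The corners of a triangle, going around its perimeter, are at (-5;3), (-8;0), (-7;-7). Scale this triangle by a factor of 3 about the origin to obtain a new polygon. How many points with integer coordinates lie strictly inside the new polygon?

100

Using the shoelace formula, 2A = |[(-5)·0 − (-8)·3] + [(-8)·(-7) − (-7)·0] + [(-7)·3 − (-5)·(-7)]| = 24, so the area is 12.
Summing gcd(|Δx|,|Δy|) over the edges gives the boundary count: gcd(3,3) + gcd(1,7) + gcd(2,10) = 3+1+2 = 6.
Scaling by 3 multiplies the area by 3² = 9 (so the new area is 108) and multiplies the boundary lattice-point count by 3, giving 18.
By Pick's theorem, the interior count of the dilated polygon is 108 − 18/2 + 1 = 100.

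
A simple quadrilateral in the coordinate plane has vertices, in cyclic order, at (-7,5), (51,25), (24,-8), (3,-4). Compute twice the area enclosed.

1523

The shoelace formula gives twice the area as |((-7)·25 − 51·5) + (51·(-8) − 24·25) + (24·(-4) − 3·(-8)) + (3·5 − (-7)·(-4))| = 1523, so the area is 1523/2.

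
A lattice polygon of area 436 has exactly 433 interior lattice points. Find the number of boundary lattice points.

Pick's theorem gives A = I + B/2 − 1, so B = 2(A − I + 1) = 2(436 − 433 + 1) = 8.

8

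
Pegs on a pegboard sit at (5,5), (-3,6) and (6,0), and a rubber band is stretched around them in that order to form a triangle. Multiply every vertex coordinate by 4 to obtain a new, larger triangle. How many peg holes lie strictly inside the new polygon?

Using the shoelace formula, 2A = |(5·6 − (-3)·5) + ((-3)·0 − 6·6) + (6·5 − 5·0)| = 39, so the area is 39/2.
The number of boundary lattice points is Σ gcd(|Δx|,|Δy|) = gcd(8,1) + gcd(9,6) + gcd(1,5) = 1+3+1 = 5.
Scaling by 4 multiplies the area by 4² = 16 (so the new area is 312) and multiplies the boundary lattice-point count by 4, giving 20.
By Pick's theorem, the interior count of the dilated polygon is 312 − 20/2 + 1 = 303.

303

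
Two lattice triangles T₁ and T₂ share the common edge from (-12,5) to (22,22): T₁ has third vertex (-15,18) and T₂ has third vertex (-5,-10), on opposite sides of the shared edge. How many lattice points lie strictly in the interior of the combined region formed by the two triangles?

The union is the simple quadrilateral with vertices (-12,5), (-15,18), (22,22), (-5,-10) in order.
Using the shoelace formula, 2A = |[(-12)·18 − (-15)·5] + [(-15)·22 − 22·18] + [22·(-10) − (-5)·22] + [(-5)·5 − (-12)·(-10)]| = 1122, so the area is 561.
Summing gcd(|Δx|,|Δy|) over the edges gives the boundary count: gcd(3,13) + gcd(37,4) + gcd(27,32) + gcd(7,15) = 1+1+1+1 = 4.
By Pick's theorem I = A − B/2 + 1 = 561 − 4/2 + 1 = 560.

560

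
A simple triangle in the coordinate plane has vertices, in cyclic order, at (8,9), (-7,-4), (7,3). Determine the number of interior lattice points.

Using the shoelace formula, 2A = |[8·(-4) − (-7)·9] + [(-7)·3 − 7·(-4)] + [7·9 − 8·3]| = 77, so the area is 38.5.
Along each edge there are gcd(|Δx|,|Δy|)+1 lattice points, so counting each shared vertex once the boundary has gcd(15,13) + gcd(14,7) + gcd(1,6) = 1+7+1 = 9.
Pick's theorem gives I = A − B/2 + 1 = 38.5 − 9/2 + 1 = 35.

35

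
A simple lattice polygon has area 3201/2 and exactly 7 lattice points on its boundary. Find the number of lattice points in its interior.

Pick's theorem A = I + B/2 − 1 rearranges to I = A − B/2 + 1 = 3201/2 − 7/2 + 1 = 1598.

1598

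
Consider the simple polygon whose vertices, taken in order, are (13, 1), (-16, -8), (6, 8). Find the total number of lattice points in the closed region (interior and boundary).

The shoelace formula gives twice the area as |(13·(-8) − (-16)·1) + ((-16)·8 − 6·(-8)) + (6·1 − 13·8)| = 266, so the area is 133.
Summing gcd(|Δx|,|Δy|) over the edges gives the boundary count: gcd(29,9) + gcd(22,16) + gcd(7,7) = 1+2+7 = 10.
Pick's theorem gives I = A − B/2 + 1 = 133 − 10/2 + 1 = 129, so the closed region contains I + B = 129 + 10 = 139 lattice points.

139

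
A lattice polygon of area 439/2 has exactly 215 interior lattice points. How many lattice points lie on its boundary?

11

Pick's theorem gives A = I + B/2 − 1, so B = 2(A − I + 1) = 2(439/2 − 215 + 1) = 11.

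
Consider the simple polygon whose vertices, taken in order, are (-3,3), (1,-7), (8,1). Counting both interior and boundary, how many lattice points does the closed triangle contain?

54

Using the shoelace formula, 2A = |((-3)·(-7) − 1·3) + (1·1 − 8·(-7)) + (8·3 − (-3)·1)| = 102, so the area is 51.
The number of boundary lattice points is Σ gcd(|Δx|,|Δy|) = gcd(4,10) + gcd(7,8) + gcd(11,2) = 2+1+1 = 4.
Pick's theorem gives I = A − B/2 + 1 = 51 − 4/2 + 1 = 50, so the closed region contains I + B = 50 + 4 = 54 lattice points.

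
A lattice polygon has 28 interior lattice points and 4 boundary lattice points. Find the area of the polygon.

By Pick's theorem, A = I + B/2 − 1 = 28 + 4/2 − 1 = 29.

29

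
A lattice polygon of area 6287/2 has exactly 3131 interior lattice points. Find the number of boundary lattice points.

27

Pick's theorem gives A = I + B/2 − 1, so B = 2(A − I + 1) = 2(6287/2 − 3131 + 1) = 27.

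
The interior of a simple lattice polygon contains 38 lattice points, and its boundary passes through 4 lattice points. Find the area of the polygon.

Pick's theorem states A = I + B/2 − 1, so A = 38 + 4/2 − 1 = 39.

39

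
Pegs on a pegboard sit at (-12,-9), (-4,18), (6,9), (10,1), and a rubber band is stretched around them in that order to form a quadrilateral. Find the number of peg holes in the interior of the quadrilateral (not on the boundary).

276

By the shoelace formula, twice the signed area is |((-12)·18 − (-4)·(-9)) + ((-4)·9 − 6·18) + (6·1 − 10·9) + (10·(-9) − (-12)·1)| = 558, so the area is 279.
The number of boundary lattice points is Σ gcd(|Δx|,|Δy|) = gcd(8,27) + gcd(10,9) + gcd(4,8) + gcd(22,10) = 1+1+4+2 = 8.
Pick's theorem gives I = A − B/2 + 1 = 279 − 8/2 + 1 = 276.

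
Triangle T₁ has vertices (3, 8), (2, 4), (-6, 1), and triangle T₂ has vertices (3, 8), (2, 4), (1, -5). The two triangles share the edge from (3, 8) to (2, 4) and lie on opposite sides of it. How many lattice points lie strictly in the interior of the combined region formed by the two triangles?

16

The union is the simple quadrilateral with vertices (3, 8), (-6, 1), (2, 4), (1, -5) in order.
Using the shoelace formula, 2A = |[3·1 − (-6)·8] + [(-6)·4 − 2·1] + [2·(-5) − 1·4] + [1·8 − 3·(-5)]| = 34, so the area is 17.
Along each edge there are gcd(|Δx|,|Δy|)+1 lattice points, so counting each shared vertex once the boundary has gcd(9,7) + gcd(8,3) + gcd(1,9) + gcd(2,13) = 1+1+1+1 = 4.
By Pick's theorem I = A − B/2 + 1 = 17 − 4/2 + 1 = 16.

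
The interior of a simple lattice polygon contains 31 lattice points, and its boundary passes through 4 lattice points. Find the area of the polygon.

By Pick's theorem, A = I + B/2 − 1 = 31 + 4/2 − 1 = 32.

32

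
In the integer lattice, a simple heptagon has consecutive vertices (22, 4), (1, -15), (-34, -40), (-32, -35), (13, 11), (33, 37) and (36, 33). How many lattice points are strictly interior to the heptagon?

Using the shoelace formula, 2A = |[22·(-15) − 1·4] + [1·(-40) − (-34)·(-15)] + [(-34)·(-35) − (-32)·(-40)] + [(-32)·11 − 13·(-35)] + [13·37 − 33·11] + [33·33 − 36·37] + [36·4 − 22·33]| = 1578, so the area is 789.
The number of boundary lattice points is Σ gcd(|Δx|,|Δy|) = gcd(21,19) + gcd(35,25) + gcd(2,5) + gcd(45,46) + gcd(20,26) + gcd(3,4) + gcd(14,29) = 1+5+1+1+2+1+1 = 12.
By Pick's theorem A = I + B/2 − 1, so I = 789 − 12/2 + 1 = 784.

784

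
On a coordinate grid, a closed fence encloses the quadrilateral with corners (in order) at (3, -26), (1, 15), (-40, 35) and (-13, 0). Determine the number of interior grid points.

748

The shoelace formula gives twice the area as |(3·15 − 1·(-26)) + (1·35 − (-40)·15) + ((-40)·0 − (-13)·35) + ((-13)·(-26) − 3·0)| = 1499, so the area is 1499/2.
Summing gcd(|Δx|,|Δy|) over the edges gives the boundary count: gcd(2,41) + gcd(41,20) + gcd(27,35) + gcd(16,26) = 1+1+1+2 = 5.
Pick's theorem gives I = A − B/2 + 1 = 1499/2 − 5/2 + 1 = 748.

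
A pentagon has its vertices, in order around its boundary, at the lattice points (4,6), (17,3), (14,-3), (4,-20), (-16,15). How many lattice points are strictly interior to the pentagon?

429

The shoelace formula gives twice the area as |[4·3 − 17·6] + [17·(-3) − 14·3] + [14·(-20) − 4·(-3)] + [4·15 − (-16)·(-20)] + [(-16)·6 − 4·15]| = 867, so the area is 867/2.
Summing gcd(|Δx|,|Δy|) over the edges gives the boundary count: gcd(13,3) + gcd(3,6) + gcd(10,17) + gcd(20,35) + gcd(20,9) = 1+3+1+5+1 = 11.
By Pick's theorem A = I + B/2 − 1, so I = 867/2 − 11/2 + 1 = 429.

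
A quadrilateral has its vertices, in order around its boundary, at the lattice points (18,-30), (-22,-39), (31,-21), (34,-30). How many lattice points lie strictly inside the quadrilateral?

By the shoelace formula, twice the signed area is |(18·(-39) − (-22)·(-30)) + ((-22)·(-21) − 31·(-39)) + (31·(-30) − 34·(-21)) + (34·(-30) − 18·(-30))| = 387, so the area is 387/2.
Summing gcd(|Δx|,|Δy|) over the edges gives the boundary count: gcd(40,9) + gcd(53,18) + gcd(3,9) + gcd(16,0) = 1+1+3+16 = 21.
Pick's theorem gives I = A − B/2 + 1 = 387/2 − 21/2 + 1 = 184.

184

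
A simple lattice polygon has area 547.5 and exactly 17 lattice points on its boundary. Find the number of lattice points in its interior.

From Pick's theorem, I = A − B/2 + 1 = 547.5 − 17/2 + 1 = 540.

540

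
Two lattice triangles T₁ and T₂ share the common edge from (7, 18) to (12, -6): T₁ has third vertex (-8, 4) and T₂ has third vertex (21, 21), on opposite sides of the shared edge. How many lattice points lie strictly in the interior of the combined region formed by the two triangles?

The union is the simple quadrilateral with vertices (7, 18), (-8, 4), (12, -6), (21, 21) in order.
The shoelace formula gives twice the area as |(7·4 − (-8)·18) + ((-8)·(-6) − 12·4) + (12·21 − 21·(-6)) + (21·18 − 7·21)| = 781, so the area is 781/2.
The number of boundary lattice points is Σ gcd(|Δx|,|Δy|) = gcd(15,14) + gcd(20,10) + gcd(9,27) + gcd(14,3) = 1+10+9+1 = 21.
By Pick's theorem I = A − B/2 + 1 = 781/2 − 21/2 + 1 = 381.

381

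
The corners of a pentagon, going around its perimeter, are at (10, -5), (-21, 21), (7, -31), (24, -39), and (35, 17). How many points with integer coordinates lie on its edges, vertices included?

8

The number of boundary lattice points is Σ gcd(|Δx|,|Δy|) = gcd(31,26) + gcd(28,52) + gcd(17,8) + gcd(11,56) + gcd(25,22) = 1+4+1+1+1 = 8.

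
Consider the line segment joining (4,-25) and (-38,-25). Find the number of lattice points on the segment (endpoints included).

The number of lattice points on a segment between lattice points is gcd(|Δx|,|Δy|) + 1 = gcd(42,0) + 1 = 42 + 1 = 43.

43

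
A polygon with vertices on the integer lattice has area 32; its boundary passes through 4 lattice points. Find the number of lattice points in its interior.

From Pick's theorem, I = A − B/2 + 1 = 32 − 4/2 + 1 = 31.

31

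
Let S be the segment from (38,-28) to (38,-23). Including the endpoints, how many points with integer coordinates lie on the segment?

The number of lattice points on a segment between lattice points is gcd(|Δx|,|Δy|) + 1 = gcd(0,5) + 1 = 5 + 1 = 6.

6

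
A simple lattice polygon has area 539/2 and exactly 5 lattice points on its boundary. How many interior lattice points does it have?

268

Pick's theorem A = I + B/2 − 1 rearranges to I = A − B/2 + 1 = 539/2 − 5/2 + 1 = 268.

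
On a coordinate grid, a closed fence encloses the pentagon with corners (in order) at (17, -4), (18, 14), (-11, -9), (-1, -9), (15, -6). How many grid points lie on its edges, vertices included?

Summing gcd(|Δx|,|Δy|) over the edges gives the boundary count: gcd(1,18) + gcd(29,23) + gcd(10,0) + gcd(16,3) + gcd(2,2) = 1+1+10+1+2 = 15.

15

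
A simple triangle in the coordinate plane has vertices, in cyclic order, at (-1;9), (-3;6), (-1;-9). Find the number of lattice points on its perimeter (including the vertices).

Summing gcd(|Δx|,|Δy|) over the edges gives the boundary count: gcd(2,3) + gcd(2,15) + gcd(0,18) = 1+1+18 = 20.

20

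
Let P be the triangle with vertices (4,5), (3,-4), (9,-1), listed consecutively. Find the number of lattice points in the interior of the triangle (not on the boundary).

24

By the shoelace formula, twice the signed area is |(4·(-4) − 3·5) + (3·(-1) − 9·(-4)) + (9·5 − 4·(-1))| = 51, so the area is 25.5.
Along each edge there are gcd(|Δx|,|Δy|)+1 lattice points, so counting each shared vertex once the boundary has gcd(1,9) + gcd(6,3) + gcd(5,6) = 1+3+1 = 5.
By Pick's theorem A = I + B/2 − 1, so I = 25.5 − 5/2 + 1 = 24.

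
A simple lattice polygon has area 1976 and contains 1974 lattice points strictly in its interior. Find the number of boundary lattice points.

6

Pick's theorem gives A = I + B/2 − 1, so B = 2(A − I + 1) = 2(1976 − 1974 + 1) = 6.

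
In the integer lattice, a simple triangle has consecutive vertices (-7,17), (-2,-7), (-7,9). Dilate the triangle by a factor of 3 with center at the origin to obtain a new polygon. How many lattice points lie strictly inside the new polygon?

166

By the shoelace formula, twice the signed area is |((-7)·(-7) − (-2)·17) + ((-2)·9 − (-7)·(-7)) + ((-7)·17 − (-7)·9)| = 40, so the area is 20.
Along each edge there are gcd(|Δx|,|Δy|)+1 lattice points, so counting each shared vertex once the boundary has gcd(5,24) + gcd(5,16) + gcd(0,8) = 1+1+8 = 10.
Scaling by 3 multiplies the area by 3² = 9 (so the new area is 180) and multiplies the boundary lattice-point count by 3, giving 30.
By Pick's theorem, the interior count of the dilated polygon is 180 − 30/2 + 1 = 166.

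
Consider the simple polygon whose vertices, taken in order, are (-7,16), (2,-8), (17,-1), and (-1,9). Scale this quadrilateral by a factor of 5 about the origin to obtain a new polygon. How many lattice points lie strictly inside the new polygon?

Using the shoelace formula, 2A = |((-7)·(-8) − 2·16) + (2·(-1) − 17·(-8)) + (17·9 − (-1)·(-1)) + ((-1)·16 − (-7)·9)| = 357, so the area is 357/2.
The number of boundary lattice points is Σ gcd(|Δx|,|Δy|) = gcd(9,24) + gcd(15,7) + gcd(18,10) + gcd(6,7) = 3+1+2+1 = 7.
Scaling by 5 multiplies the area by 5² = 25 (so the new area is 4462.5) and multiplies the boundary lattice-point count by 5, giving 35.
By Pick's theorem, the interior count of the dilated polygon is 4462.5 − 35/2 + 1 = 4446.

4446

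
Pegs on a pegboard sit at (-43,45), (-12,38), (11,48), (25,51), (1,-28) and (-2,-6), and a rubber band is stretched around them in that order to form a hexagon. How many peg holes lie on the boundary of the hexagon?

6

Summing gcd(|Δx|,|Δy|) over the edges gives the boundary count: gcd(31,7) + gcd(23,10) + gcd(14,3) + gcd(24,79) + gcd(3,22) + gcd(41,51) = 1+1+1+1+1+1 = 6.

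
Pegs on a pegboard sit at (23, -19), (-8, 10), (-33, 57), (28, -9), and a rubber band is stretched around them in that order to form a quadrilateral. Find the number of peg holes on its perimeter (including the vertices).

8

Along each edge there are gcd(|Δx|,|Δy|)+1 lattice points, so counting each shared vertex once the boundary has gcd(31,29) + gcd(25,47) + gcd(61,66) + gcd(5,10) = 1+1+1+5 = 8.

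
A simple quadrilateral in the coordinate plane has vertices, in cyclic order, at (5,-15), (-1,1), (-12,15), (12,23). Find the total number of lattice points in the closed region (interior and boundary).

389

The shoelace formula gives twice the area as |[5·1 − (-1)·(-15)] + [(-1)·15 − (-12)·1] + [(-12)·23 − 12·15] + [12·(-15) − 5·23]| = 764, so the area is 382.
The number of boundary lattice points is Σ gcd(|Δx|,|Δy|) = gcd(6,16) + gcd(11,14) + gcd(24,8) + gcd(7,38) = 2+1+8+1 = 12.
Pick's theorem gives I = A − B/2 + 1 = 382 − 12/2 + 1 = 377, so the closed region contains I + B = 377 + 12 = 389 lattice points.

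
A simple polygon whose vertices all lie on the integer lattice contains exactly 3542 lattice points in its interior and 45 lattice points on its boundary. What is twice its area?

7127

Pick's theorem states A = I + B/2 − 1, so A = 3542 + 45/2 − 1 = 7127/2.
Hence 2A = 7127.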